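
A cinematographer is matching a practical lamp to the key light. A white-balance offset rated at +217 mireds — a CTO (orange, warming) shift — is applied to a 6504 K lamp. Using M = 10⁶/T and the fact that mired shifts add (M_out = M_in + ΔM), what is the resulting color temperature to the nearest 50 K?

2700 K

M_in = 10⁶/6504 = 153.75 mireds.
M_out = 153.75 + (+217) = 370.75 mireds.
T_out = 10⁶/370.75 = 2697.2 K → 2700 K.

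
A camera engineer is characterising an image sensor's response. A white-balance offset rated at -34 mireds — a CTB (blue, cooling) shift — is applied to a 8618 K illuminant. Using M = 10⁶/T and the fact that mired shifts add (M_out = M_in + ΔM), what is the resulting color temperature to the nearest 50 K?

12200 K

M_in = 10⁶/8618 = 116.04 mireds.
M_out = 116.04 + (-34) = 82.04 mireds.
T_out = 10⁶/82.04 = 12189.7 K → 12200 K.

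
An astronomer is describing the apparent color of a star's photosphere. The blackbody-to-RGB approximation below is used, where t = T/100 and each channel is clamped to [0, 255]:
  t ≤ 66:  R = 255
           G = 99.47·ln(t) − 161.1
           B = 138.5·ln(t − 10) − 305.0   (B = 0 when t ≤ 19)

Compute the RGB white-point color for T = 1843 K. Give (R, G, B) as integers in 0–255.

t = 1843/100 = 18.43; the t ≤ 66 branch applies.
R = 255 by definition for t ≤ 66.
G = 99.47·ln 18.43 − 161.1 = 99.47·2.9140 − 161.1 = 128.754.
t = 18.43 ≤ 19, so B = 0.
Rounded: (255, 129, 0).

(255, 129, 0)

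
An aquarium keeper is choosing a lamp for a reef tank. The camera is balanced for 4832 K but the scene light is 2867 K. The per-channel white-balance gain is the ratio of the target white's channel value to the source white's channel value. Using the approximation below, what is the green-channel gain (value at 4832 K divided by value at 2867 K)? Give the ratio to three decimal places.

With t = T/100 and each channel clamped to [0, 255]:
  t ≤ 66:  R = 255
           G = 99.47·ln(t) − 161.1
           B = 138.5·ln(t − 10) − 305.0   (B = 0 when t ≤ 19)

1.301

At 2867 K (t = 28.67):
  G = 99.47·ln 28.67 − 161.1 = 99.47·3.3559 − 161.1 = 172.707.
At 4832 K (t = 48.32):
  G = 99.47·ln 48.32 − 161.1 = 99.47·3.8778 − 161.1 = 224.629.
Gain = 224.629 / 172.707 = 1.3006 → 1.301.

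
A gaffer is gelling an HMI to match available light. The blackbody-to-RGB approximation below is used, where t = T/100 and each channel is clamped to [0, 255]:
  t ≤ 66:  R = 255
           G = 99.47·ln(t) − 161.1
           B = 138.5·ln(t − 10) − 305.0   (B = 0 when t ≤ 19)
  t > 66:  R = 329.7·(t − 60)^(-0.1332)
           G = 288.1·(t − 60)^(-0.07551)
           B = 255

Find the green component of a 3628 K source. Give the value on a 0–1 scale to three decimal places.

t = 3628/100 = 36.28; the t ≤ 66 branch applies.
G = 99.47·ln 36.28 − 161.1 = 99.47·3.5913 − 161.1 = 196.123.
On a 0–1 scale: 196.123/255 = 0.7691 → 0.769.

0.769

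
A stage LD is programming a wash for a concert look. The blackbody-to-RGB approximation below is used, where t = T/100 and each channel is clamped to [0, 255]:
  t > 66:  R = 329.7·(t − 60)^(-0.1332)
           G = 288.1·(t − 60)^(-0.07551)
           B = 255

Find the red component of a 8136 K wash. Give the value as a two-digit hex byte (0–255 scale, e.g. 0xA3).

t = 8136/100 = 81.36; the t > 66 branch applies.
R = 329.7·(81.36 − 60)^(-0.1332) = 329.7·21.36^(-0.1332) = 329.7·0.66512 = 219.289.
Rounded: 219; in hex, 0xDB.

0xDB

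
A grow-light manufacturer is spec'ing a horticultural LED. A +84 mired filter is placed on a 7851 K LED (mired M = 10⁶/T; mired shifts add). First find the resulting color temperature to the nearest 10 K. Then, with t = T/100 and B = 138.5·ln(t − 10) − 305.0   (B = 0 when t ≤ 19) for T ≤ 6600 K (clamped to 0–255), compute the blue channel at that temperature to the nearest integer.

M_in = 10⁶/7851 = 127.37; M_out = 127.37 + (+84) = 211.37.
T_out = 10⁶/211.37 = 4731.0 K → 4730 K; t = 47.3.
B = 138.5·ln(47.3 − 10) − 305.0 = 138.5·ln 37.3 − 305.0 = 138.5·3.6190 − 305.0 = 196.231.
Rounded: 196.

196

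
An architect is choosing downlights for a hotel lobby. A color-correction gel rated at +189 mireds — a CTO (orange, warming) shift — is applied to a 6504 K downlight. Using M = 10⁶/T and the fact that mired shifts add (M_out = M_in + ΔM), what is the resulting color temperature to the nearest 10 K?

2920 K

M_in = 10⁶/6504 = 153.75 mireds.
M_out = 153.75 + (+189) = 342.75 mireds.
T_out = 10⁶/342.75 = 2917.6 K → 2920 K.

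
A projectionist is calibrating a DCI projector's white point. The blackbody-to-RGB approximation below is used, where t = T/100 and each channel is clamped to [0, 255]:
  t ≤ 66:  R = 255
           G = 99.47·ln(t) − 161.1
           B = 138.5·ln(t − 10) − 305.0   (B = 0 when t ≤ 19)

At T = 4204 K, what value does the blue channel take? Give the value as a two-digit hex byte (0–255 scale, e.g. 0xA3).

t = 4204/100 = 42.04; the t ≤ 66 branch applies.
B = 138.5·ln(42.04 − 10) − 305.0 = 138.5·ln 32.04 − 305.0 = 138.5·3.4670 − 305.0 = 175.177.
Rounded: 175; in hex, 0xAF.

0xAF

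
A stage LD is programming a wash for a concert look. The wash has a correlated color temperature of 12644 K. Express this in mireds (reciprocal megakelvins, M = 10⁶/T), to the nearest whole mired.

79 mireds

M = 10⁶ / 12644 = 79.089 → 79 mireds.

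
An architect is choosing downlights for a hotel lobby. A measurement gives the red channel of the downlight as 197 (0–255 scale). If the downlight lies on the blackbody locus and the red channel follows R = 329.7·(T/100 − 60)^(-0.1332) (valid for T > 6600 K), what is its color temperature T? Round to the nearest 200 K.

(t − 60)^(-0.1332) = 197/329.7 = 0.59751.
t − 60 = 0.59751^(1/-0.1332) = 0.59751^(-7.508) = 47.761, so t = 107.761.
T = 100·t = 10776 K → 10800 K to the nearest 200 K.

10800 K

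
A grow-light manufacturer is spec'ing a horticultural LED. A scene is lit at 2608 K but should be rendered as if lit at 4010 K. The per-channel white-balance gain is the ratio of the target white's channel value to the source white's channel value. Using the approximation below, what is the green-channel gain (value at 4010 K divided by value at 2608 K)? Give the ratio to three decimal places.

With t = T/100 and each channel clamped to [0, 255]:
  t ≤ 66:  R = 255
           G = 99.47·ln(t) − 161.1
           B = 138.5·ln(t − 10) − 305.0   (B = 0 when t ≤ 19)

1.262

At 2608 K (t = 26.08):
  G = 99.47·ln 26.08 − 161.1 = 99.47·3.2612 − 161.1 = 163.288.
At 4010 K (t = 40.1):
  G = 99.47·ln 40.1 − 161.1 = 99.47·3.6914 − 161.1 = 206.081.
Gain = 206.081 / 163.288 = 1.2621 → 1.262.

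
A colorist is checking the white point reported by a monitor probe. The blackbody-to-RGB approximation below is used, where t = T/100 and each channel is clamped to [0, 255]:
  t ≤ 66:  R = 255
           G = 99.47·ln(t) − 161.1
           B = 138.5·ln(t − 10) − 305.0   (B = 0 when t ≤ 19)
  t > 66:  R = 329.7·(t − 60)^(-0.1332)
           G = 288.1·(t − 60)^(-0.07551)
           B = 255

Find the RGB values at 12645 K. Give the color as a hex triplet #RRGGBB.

t = 12645/100 = 126.45; the t > 66 branch applies.
R = 329.7·(126.45 − 60)^(-0.1332) = 329.7·66.45^(-0.1332) = 329.7·0.57180 = 188.522.
G = 288.1·(126.45 − 60)^(-0.07551) = 288.1·66.45^(-0.07551) = 288.1·0.72842 = 209.859.
B = 255 by definition for t > 66.
Rounded: (189, 210, 255).
In hex: #BDD2FF.

#BDD2FF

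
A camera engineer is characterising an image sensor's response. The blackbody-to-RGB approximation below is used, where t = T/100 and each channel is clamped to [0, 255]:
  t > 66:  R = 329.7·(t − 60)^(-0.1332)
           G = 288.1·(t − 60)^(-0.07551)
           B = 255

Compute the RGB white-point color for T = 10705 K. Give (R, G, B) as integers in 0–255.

t = 10705/100 = 107.05; the t > 66 branch applies.
R = 329.7·(107.05 − 60)^(-0.1332) = 329.7·47.05^(-0.1332) = 329.7·0.59871 = 197.394.
G = 288.1·(107.05 − 60)^(-0.07551) = 288.1·47.05^(-0.07551) = 288.1·0.74766 = 215.401.
B = 255 by definition for t > 66.
Rounded: (197, 215, 255).

(197, 215, 255)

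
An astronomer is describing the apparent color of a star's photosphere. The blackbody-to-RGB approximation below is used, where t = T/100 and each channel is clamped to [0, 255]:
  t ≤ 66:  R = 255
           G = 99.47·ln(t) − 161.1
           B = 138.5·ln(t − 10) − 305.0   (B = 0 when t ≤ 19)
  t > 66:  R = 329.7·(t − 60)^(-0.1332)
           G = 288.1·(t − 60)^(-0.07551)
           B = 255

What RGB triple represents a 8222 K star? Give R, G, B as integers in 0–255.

t = 8222/100 = 82.22; the t > 66 branch applies.
R = 329.7·(82.22 − 60)^(-0.1332) = 329.7·22.22^(-0.1332) = 329.7·0.66163 = 218.139.
G = 288.1·(82.22 − 60)^(-0.07551) = 288.1·22.22^(-0.07551) = 288.1·0.79124 = 227.956.
B = 255 by definition for t > 66.
Rounded: (218, 228, 255).

R=218, G=228, B=255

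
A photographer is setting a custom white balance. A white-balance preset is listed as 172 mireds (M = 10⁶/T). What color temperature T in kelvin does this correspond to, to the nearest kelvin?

T = 10⁶ / 172 = 5813.95 K → 5814 K.

5814 K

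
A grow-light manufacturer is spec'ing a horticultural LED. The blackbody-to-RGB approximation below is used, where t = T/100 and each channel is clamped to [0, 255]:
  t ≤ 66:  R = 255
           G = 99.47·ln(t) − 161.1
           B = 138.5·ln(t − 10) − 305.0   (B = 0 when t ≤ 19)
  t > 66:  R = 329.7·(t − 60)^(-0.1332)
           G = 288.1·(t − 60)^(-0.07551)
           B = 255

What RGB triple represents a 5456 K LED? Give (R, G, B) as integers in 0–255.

(255, 237, 221)

t = 5456/100 = 54.56; the t ≤ 66 branch applies.
R = 255 by definition for t ≤ 66.
G = 99.47·ln 54.56 − 161.1 = 99.47·3.9993 − 161.1 = 236.710.
B = 138.5·ln(54.56 − 10) − 305.0 = 138.5·ln 44.56 − 305.0 = 138.5·3.7968 − 305.0 = 220.862.
Rounded: (255, 237, 221).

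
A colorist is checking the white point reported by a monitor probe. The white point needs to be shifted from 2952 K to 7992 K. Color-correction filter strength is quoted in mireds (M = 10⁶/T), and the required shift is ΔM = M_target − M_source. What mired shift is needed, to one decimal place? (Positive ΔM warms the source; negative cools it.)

-213.6 mireds

M_source = 10⁶/2952 = 338.753; M_target = 10⁶/7992 = 125.125.
ΔM = 125.125 − 338.753 = -213.628 → -213.6 mireds, a cooling shift.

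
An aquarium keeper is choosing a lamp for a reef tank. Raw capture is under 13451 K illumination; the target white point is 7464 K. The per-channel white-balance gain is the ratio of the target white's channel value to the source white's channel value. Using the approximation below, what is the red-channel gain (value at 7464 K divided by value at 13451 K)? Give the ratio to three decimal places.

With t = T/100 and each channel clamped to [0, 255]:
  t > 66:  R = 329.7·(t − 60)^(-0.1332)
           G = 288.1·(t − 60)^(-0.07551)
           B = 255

1.242

At 13451 K (t = 134.51):
  R = 329.7·(134.51 − 60)^(-0.1332) = 329.7·74.51^(-0.1332) = 329.7·0.56315 = 185.669.
At 7464 K (t = 74.64):
  R = 329.7·(74.64 − 60)^(-0.1332) = 329.7·14.64^(-0.1332) = 329.7·0.69944 = 230.605.
Gain = 230.605 / 185.669 = 1.2420 → 1.242.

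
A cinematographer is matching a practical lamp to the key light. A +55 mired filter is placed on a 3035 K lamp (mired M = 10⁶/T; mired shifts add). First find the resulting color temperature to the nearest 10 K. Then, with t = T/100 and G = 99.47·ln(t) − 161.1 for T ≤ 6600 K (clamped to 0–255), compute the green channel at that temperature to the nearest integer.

M_in = 10⁶/3035 = 329.49; M_out = 329.49 + (+55) = 384.49.
T_out = 10⁶/384.49 = 2600.9 K → 2600 K; t = 26.
G = 99.47·ln 26 − 161.1 = 99.47·3.2581 − 161.1 = 162.983.
Rounded: 163.

163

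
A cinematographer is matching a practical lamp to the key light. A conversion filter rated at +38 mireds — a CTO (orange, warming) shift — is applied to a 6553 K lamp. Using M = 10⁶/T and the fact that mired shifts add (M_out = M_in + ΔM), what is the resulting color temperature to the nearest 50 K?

5250 K

M_in = 10⁶/6553 = 152.60 mireds.
M_out = 152.60 + (+38) = 190.60 mireds.
T_out = 10⁶/190.60 = 5246.5 K → 5250 K.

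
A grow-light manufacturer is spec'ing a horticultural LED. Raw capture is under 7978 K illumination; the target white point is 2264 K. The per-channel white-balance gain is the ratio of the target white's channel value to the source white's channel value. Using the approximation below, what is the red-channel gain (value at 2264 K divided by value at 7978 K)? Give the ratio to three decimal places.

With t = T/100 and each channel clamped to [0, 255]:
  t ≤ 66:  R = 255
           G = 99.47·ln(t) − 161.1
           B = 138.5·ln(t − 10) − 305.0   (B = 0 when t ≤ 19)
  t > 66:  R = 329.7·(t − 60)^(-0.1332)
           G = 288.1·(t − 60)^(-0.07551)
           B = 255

1.151

At 7978 K (t = 79.78):
  R = 329.7·(79.78 − 60)^(-0.1332) = 329.7·19.78^(-0.1332) = 329.7·0.67196 = 221.545.
At 2264 K (t = 22.64):
  R = 255 by definition for t ≤ 66.
Gain = 255.000 / 221.545 = 1.1510 → 1.151.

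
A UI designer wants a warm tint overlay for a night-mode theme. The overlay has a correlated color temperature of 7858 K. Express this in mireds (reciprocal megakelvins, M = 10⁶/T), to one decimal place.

M = 10⁶ / 7858 = 127.259 → 127.3 mireds.

127.3 mireds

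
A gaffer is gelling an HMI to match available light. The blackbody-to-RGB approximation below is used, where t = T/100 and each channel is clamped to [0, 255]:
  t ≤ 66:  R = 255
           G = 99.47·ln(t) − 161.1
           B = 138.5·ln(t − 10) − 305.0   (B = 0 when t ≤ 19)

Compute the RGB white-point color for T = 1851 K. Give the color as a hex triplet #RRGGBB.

t = 1851/100 = 18.51; the t ≤ 66 branch applies.
R = 255 by definition for t ≤ 66.
G = 99.47·ln 18.51 − 161.1 = 99.47·2.9183 − 161.1 = 129.184.
t = 18.51 ≤ 19, so B = 0.
Rounded: (255, 129, 0).
In hex: #FF8100.

#FF8100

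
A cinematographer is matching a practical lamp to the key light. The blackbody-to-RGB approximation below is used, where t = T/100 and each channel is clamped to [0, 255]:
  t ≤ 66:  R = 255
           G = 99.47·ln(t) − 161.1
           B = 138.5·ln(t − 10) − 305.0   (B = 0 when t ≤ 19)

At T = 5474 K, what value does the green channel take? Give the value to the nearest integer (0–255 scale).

237

t = 5474/100 = 54.74; the t ≤ 66 branch applies.
G = 99.47·ln 54.74 − 161.1 = 99.47·4.0026 − 161.1 = 237.038.
Rounded: 237.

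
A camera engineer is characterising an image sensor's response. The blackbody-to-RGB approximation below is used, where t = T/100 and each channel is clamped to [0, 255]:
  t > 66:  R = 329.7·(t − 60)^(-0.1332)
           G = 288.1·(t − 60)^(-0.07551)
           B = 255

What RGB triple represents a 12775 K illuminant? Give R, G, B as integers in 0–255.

R=188, G=210, B=255

t = 12775/100 = 127.75; the t > 66 branch applies.
R = 329.7·(127.75 − 60)^(-0.1332) = 329.7·67.75^(-0.1332) = 329.7·0.57033 = 188.036.
G = 288.1·(127.75 − 60)^(-0.07551) = 288.1·67.75^(-0.07551) = 288.1·0.72736 = 209.552.
B = 255 by definition for t > 66.
Rounded: (188, 210, 255).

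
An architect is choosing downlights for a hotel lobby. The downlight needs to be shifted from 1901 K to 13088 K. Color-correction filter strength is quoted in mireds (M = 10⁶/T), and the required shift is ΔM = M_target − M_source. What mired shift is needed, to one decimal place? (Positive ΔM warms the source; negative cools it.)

M_source = 10⁶/1901 = 526.039; M_target = 10⁶/13088 = 76.406.
ΔM = 76.406 − 526.039 = -449.633 → -449.6 mireds, a cooling shift.

-449.6 mireds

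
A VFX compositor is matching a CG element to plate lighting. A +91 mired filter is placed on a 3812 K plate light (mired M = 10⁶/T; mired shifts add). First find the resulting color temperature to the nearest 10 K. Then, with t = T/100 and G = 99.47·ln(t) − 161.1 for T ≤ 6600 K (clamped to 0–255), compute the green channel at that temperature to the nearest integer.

171

M_in = 10⁶/3812 = 262.33; M_out = 262.33 + (+91) = 353.33.
T_out = 10⁶/353.33 = 2830.2 K → 2830 K; t = 28.3.
G = 99.47·ln 28.3 − 161.1 = 99.47·3.3429 − 161.1 = 171.414.
Rounded: 171.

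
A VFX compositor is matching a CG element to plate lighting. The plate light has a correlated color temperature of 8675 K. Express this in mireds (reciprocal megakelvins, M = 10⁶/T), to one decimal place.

115.3 mireds

M = 10⁶ / 8675 = 115.274 → 115.3 mireds.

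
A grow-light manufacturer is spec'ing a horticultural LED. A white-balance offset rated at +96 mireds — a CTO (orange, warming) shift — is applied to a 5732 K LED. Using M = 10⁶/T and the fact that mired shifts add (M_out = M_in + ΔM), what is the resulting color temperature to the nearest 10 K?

3700 K

M_in = 10⁶/5732 = 174.46 mireds.
M_out = 174.46 + (+96) = 270.46 mireds.
T_out = 10⁶/270.46 = 3697.4 K → 3700 K.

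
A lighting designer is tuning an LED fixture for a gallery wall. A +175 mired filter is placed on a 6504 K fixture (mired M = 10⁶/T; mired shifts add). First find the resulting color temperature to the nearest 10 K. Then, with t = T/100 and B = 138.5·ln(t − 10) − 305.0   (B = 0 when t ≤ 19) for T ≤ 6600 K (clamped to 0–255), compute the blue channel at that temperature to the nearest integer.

M_in = 10⁶/6504 = 153.75; M_out = 153.75 + (+175) = 328.75.
T_out = 10⁶/328.75 = 3041.8 K → 3040 K; t = 30.4.
B = 138.5·ln(30.4 − 10) − 305.0 = 138.5·ln 20.4 − 305.0 = 138.5·3.0155 − 305.0 = 112.652.
Rounded: 113.

113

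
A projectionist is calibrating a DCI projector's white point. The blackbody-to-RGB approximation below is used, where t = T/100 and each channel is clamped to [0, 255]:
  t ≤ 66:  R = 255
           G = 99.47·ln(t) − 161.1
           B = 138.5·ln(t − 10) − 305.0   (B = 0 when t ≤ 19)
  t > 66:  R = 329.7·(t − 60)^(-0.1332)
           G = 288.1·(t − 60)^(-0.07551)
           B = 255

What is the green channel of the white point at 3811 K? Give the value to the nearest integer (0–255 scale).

201

t = 3811/100 = 38.11; the t ≤ 66 branch applies.
G = 99.47·ln 38.11 − 161.1 = 99.47·3.6405 − 161.1 = 201.018.
Rounded: 201.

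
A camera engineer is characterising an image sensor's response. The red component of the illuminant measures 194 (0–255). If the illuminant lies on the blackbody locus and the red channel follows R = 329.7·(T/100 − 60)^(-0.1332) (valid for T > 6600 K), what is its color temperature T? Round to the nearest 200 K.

(t − 60)^(-0.1332) = 194/329.7 = 0.58841.
t − 60 = 0.58841^(1/-0.1332) = 0.58841^(-7.508) = 53.593, so t = 113.593.
T = 100·t = 11359 K → 11400 K to the nearest 200 K.

11400 K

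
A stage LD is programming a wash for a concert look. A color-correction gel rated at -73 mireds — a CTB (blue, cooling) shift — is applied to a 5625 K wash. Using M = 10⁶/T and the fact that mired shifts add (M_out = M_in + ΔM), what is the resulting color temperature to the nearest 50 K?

9550 K

M_in = 10⁶/5625 = 177.78 mireds.
M_out = 177.78 + (-73) = 104.78 mireds.
T_out = 10⁶/104.78 = 9544.0 K → 9550 K.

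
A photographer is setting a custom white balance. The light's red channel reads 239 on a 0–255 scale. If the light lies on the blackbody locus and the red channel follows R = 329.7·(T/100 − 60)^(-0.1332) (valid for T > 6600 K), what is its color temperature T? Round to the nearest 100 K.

7100 K

(t − 60)^(-0.1332) = 239/329.7 = 0.72490.
t − 60 = 0.72490^(1/-0.1332) = 0.72490^(-7.508) = 11.193, so t = 71.193.
T = 100·t = 7119 K → 7100 K to the nearest 100 K.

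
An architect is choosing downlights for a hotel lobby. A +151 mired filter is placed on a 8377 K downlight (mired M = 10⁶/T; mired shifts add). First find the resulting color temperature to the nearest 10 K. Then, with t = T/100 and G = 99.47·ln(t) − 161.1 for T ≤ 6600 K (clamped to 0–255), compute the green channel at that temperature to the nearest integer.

198

M_in = 10⁶/8377 = 119.37; M_out = 119.37 + (+151) = 270.37.
T_out = 10⁶/270.37 = 3698.6 K → 3700 K; t = 37.
G = 99.47·ln 37 − 161.1 = 99.47·3.6109 − 161.1 = 198.078.
Rounded: 198.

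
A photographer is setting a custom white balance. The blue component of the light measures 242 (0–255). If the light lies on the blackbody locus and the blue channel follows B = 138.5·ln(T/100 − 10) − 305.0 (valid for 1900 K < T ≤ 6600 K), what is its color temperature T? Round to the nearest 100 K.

6200 K

ln(t − 10) = (242 + 305.0) / 138.5 = 3.9495.
t − 10 = e^3.9495 = 51.907, so t = 61.907.
T = 100·t = 6191 K → 6200 K to the nearest 100 K.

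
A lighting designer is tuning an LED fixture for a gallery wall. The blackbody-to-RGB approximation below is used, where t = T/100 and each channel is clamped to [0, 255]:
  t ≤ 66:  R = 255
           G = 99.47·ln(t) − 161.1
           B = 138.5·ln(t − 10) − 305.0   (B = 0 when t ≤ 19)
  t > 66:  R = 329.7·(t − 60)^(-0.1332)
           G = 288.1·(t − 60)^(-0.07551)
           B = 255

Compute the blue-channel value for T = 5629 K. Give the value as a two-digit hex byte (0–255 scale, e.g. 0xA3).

t = 5629/100 = 56.29; the t ≤ 66 branch applies.
B = 138.5·ln(56.29 − 10) − 305.0 = 138.5·ln 46.29 − 305.0 = 138.5·3.8349 − 305.0 = 226.137.
Rounded: 226; in hex, 0xE2.

0xE2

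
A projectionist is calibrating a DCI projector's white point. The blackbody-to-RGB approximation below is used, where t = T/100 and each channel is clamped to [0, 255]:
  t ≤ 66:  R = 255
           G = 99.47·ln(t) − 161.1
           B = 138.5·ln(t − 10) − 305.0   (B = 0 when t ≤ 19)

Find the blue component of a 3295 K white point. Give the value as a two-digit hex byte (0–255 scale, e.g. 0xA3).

0x81

t = 3295/100 = 32.95; the t ≤ 66 branch applies.
B = 138.5·ln(32.95 − 10) − 305.0 = 138.5·ln 22.95 − 305.0 = 138.5·3.1333 − 305.0 = 128.965.
Rounded: 129; in hex, 0x81.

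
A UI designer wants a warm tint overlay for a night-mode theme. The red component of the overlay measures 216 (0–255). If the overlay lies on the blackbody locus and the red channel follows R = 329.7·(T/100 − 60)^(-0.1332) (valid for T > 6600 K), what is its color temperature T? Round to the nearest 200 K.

(t − 60)^(-0.1332) = 216/329.7 = 0.65514.
t − 60 = 0.65514^(1/-0.1332) = 0.65514^(-7.508) = 23.926, so t = 83.926.
T = 100·t = 8393 K → 8400 K to the nearest 200 K.

8400 K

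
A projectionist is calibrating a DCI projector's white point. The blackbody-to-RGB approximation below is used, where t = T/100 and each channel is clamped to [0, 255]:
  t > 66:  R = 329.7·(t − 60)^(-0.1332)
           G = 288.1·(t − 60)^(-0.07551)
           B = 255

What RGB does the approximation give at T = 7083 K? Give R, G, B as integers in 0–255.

R=240, G=241, B=255

t = 7083/100 = 70.83; the t > 66 branch applies.
R = 329.7·(70.83 − 60)^(-0.1332) = 329.7·10.83^(-0.1332) = 329.7·0.72809 = 240.053.
G = 288.1·(70.83 − 60)^(-0.07551) = 288.1·10.83^(-0.07551) = 288.1·0.83536 = 240.668.
B = 255 by definition for t > 66.
Rounded: (240, 241, 255).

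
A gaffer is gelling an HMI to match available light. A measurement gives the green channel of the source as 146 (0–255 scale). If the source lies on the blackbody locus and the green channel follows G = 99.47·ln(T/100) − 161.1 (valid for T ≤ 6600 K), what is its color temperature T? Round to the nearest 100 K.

2200 K

ln t = (146 + 161.1) / 99.47 = 3.0874.
t = e^3.0874 = 21.919.
T = 100·t = 2192 K → 2200 K to the nearest 100 K.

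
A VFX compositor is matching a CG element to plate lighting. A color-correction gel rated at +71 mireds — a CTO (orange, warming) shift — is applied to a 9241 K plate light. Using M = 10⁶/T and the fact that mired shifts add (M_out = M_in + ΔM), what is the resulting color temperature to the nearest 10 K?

5580 K

M_in = 10⁶/9241 = 108.21 mireds.
M_out = 108.21 + (+71) = 179.21 mireds.
T_out = 10⁶/179.21 = 5579.9 K → 5580 K.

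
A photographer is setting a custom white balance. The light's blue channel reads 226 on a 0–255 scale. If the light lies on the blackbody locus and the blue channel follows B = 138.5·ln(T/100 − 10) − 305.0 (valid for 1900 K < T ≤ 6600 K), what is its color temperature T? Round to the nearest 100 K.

5600 K

ln(t − 10) = (226 + 305.0) / 138.5 = 3.8339.
t − 10 = e^3.8339 = 46.244, so t = 56.244.
T = 100·t = 5624 K → 5600 K to the nearest 100 K.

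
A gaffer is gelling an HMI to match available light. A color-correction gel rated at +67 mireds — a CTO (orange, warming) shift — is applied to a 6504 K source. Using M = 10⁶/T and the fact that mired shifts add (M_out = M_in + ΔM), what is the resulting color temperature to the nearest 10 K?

M_in = 10⁶/6504 = 153.75 mireds.
M_out = 153.75 + (+67) = 220.75 mireds.
T_out = 10⁶/220.75 = 4530.0 K → 4530 K.

4530 K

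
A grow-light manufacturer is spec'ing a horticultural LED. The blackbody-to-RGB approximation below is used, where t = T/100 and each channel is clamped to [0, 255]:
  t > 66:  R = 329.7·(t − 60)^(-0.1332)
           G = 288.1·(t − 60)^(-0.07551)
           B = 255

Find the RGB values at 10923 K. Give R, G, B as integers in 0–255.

t = 10923/100 = 109.23; the t > 66 branch applies.
R = 329.7·(109.23 − 60)^(-0.1332) = 329.7·49.23^(-0.1332) = 329.7·0.59511 = 196.207.
G = 288.1·(109.23 − 60)^(-0.07551) = 288.1·49.23^(-0.07551) = 288.1·0.74511 = 214.666.
B = 255 by definition for t > 66.
Rounded: (196, 215, 255).

R=196, G=215, B=255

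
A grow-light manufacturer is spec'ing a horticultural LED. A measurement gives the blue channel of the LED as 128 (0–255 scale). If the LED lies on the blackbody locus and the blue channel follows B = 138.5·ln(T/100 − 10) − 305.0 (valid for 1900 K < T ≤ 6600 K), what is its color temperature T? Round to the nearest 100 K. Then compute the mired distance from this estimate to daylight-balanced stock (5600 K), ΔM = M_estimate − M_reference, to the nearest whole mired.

+124 mireds

ln(t − 10) = (128 + 305.0) / 138.5 = 3.1264.
t − 10 = e^3.1264 = 22.791, so t = 32.791.
T = 100·t = 3279 K → 3300 K to the nearest 100 K.
M_estimate = 10⁶/3300 = 303.03; M_reference = 10⁶/5600 = 178.57.
ΔM = 303.03 − 178.57 = 124.46 → +124 mireds.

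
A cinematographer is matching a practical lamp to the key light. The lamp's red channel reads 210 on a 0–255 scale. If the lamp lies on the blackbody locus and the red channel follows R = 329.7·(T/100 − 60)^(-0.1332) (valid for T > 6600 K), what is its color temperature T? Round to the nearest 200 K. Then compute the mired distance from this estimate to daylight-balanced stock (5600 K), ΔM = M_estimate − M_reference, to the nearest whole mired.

(t − 60)^(-0.1332) = 210/329.7 = 0.63694.
t − 60 = 0.63694^(1/-0.1332) = 0.63694^(-7.508) = 29.561, so t = 89.561.
T = 100·t = 8956 K → 9000 K to the nearest 200 K.
M_estimate = 10⁶/9000 = 111.11; M_reference = 10⁶/5600 = 178.57.
ΔM = 111.11 − 178.57 = -67.46 → -67 mireds.

-67 mireds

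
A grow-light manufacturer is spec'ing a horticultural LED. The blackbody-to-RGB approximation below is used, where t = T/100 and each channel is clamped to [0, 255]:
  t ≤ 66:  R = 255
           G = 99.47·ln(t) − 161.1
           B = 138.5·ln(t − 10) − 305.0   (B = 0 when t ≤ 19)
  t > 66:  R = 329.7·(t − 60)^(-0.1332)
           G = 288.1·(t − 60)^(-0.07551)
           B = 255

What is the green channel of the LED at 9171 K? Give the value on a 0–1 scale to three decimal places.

0.870

t = 9171/100 = 91.71; the t > 66 branch applies.
G = 288.1·(91.71 − 60)^(-0.07551) = 288.1·31.71^(-0.07551) = 288.1·0.77027 = 221.916.
On a 0–1 scale: 221.916/255 = 0.8703 → 0.870.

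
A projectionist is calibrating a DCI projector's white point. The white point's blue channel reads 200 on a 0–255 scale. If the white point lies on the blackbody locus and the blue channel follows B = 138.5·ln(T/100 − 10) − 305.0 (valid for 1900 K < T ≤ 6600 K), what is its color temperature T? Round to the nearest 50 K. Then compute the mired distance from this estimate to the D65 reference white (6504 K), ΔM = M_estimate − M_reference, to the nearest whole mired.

+52 mireds

ln(t − 10) = (200 + 305.0) / 138.5 = 3.6462.
t − 10 = e^3.6462 = 38.329, so t = 48.329.
T = 100·t = 4833 K → 4850 K to the nearest 50 K.
M_estimate = 10⁶/4850 = 206.19; M_reference = 10⁶/6504 = 153.75.
ΔM = 206.19 − 153.75 = 52.43 → +52 mireds.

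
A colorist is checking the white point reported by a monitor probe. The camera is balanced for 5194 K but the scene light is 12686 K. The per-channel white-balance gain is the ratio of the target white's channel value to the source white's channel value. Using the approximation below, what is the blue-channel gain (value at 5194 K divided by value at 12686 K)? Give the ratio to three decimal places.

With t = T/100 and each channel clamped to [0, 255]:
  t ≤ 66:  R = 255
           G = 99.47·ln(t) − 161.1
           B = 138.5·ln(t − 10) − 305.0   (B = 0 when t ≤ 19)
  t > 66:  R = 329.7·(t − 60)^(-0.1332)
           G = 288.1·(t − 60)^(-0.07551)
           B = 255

At 12686 K (t = 126.86):
  B = 255 by definition for t > 66.
At 5194 K (t = 51.94):
  B = 138.5·ln(51.94 − 10) − 305.0 = 138.5·ln 41.94 − 305.0 = 138.5·3.7362 − 305.0 = 212.469.
Gain = 212.469 / 255.000 = 0.8332 → 0.833.

0.833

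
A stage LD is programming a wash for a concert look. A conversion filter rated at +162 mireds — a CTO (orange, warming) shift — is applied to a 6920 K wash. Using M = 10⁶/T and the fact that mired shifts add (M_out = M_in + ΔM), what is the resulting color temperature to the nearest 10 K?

3260 K

M_in = 10⁶/6920 = 144.51 mireds.
M_out = 144.51 + (+162) = 306.51 mireds.
T_out = 10⁶/306.51 = 3262.6 K → 3260 K.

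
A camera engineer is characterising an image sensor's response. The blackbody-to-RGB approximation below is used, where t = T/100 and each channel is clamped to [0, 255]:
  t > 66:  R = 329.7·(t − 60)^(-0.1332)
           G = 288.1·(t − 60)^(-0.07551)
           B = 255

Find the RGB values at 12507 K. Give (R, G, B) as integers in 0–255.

t = 12507/100 = 125.07; the t > 66 branch applies.
R = 329.7·(125.07 − 60)^(-0.1332) = 329.7·65.07^(-0.1332) = 329.7·0.57340 = 189.050.
G = 288.1·(125.07 − 60)^(-0.07551) = 288.1·65.07^(-0.07551) = 288.1·0.72958 = 210.191.
B = 255 by definition for t > 66.
Rounded: (189, 210, 255).

(189, 210, 255)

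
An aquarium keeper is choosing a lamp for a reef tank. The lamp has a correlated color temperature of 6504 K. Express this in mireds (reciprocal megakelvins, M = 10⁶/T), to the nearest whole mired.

154 mireds

M = 10⁶ / 6504 = 153.752 → 154 mireds.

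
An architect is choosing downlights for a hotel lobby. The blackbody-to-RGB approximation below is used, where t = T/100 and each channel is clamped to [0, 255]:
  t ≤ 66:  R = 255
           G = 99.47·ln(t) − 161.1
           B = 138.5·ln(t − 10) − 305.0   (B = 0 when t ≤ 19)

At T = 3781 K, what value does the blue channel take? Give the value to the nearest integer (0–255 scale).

156

t = 3781/100 = 37.81; the t ≤ 66 branch applies.
B = 138.5·ln(37.81 − 10) − 305.0 = 138.5·ln 27.81 − 305.0 = 138.5·3.3254 − 305.0 = 155.567.
Rounded: 156.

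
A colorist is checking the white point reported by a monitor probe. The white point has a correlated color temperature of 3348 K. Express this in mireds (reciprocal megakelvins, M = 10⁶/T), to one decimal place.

M = 10⁶ / 3348 = 298.686 → 298.7 mireds.

298.7 mireds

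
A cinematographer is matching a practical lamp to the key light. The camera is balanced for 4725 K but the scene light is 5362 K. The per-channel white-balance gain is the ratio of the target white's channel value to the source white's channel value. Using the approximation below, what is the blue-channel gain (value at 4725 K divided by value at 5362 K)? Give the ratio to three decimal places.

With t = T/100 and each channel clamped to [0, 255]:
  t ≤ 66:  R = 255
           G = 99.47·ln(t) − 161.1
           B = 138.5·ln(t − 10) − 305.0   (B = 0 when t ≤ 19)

At 5362 K (t = 53.62):
  B = 138.5·ln(53.62 − 10) − 305.0 = 138.5·ln 43.62 − 305.0 = 138.5·3.7755 − 305.0 = 217.909.
At 4725 K (t = 47.25):
  B = 138.5·ln(47.25 − 10) − 305.0 = 138.5·ln 37.25 − 305.0 = 138.5·3.6177 − 305.0 = 196.045.
Gain = 196.045 / 217.909 = 0.8997 → 0.900.

0.900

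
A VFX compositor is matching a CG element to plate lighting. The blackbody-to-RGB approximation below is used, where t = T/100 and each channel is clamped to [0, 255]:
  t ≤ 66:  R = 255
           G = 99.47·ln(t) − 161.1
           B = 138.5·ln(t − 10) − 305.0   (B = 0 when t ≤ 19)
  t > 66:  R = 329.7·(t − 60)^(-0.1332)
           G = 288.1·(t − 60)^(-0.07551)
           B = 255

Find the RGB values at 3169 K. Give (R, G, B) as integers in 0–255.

t = 3169/100 = 31.69; the t ≤ 66 branch applies.
R = 255 by definition for t ≤ 66.
G = 99.47·ln 31.69 − 161.1 = 99.47·3.4560 − 161.1 = 182.668.
B = 138.5·ln(31.69 − 10) − 305.0 = 138.5·ln 21.69 − 305.0 = 138.5·3.0769 − 305.0 = 121.144.
Rounded: (255, 183, 121).

(255, 183, 121)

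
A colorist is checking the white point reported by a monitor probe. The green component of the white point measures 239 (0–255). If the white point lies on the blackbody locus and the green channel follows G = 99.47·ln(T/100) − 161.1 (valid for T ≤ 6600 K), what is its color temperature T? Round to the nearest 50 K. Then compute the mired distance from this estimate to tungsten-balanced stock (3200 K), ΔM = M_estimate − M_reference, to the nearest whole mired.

-134 mireds

ln t = (239 + 161.1) / 99.47 = 4.0223.
t = e^4.0223 = 55.830.
T = 100·t = 5583 K → 5600 K to the nearest 50 K.
M_estimate = 10⁶/5600 = 178.57; M_reference = 10⁶/3200 = 312.50.
ΔM = 178.57 − 312.50 = -133.93 → -134 mireds.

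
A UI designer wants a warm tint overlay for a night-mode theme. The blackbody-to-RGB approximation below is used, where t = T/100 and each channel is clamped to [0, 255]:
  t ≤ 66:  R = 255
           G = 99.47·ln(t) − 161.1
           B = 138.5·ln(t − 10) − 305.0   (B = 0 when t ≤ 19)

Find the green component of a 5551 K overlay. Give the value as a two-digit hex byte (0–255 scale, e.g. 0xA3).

0xEE

t = 5551/100 = 55.51; the t ≤ 66 branch applies.
G = 99.47·ln 55.51 − 161.1 = 99.47·4.0166 − 161.1 = 238.428.
Rounded: 238; in hex, 0xEE.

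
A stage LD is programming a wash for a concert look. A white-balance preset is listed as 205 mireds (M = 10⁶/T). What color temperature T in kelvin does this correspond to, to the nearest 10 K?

T = 10⁶ / 205 = 4878.05 K → 4880 K.

4880 K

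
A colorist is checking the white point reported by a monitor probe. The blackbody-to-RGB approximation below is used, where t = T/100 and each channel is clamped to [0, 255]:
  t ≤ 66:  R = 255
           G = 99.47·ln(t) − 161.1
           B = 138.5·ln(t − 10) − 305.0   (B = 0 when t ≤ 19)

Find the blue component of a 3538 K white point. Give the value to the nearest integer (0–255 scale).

143

t = 3538/100 = 35.38; the t ≤ 66 branch applies.
B = 138.5·ln(35.38 − 10) − 305.0 = 138.5·ln 25.38 − 305.0 = 138.5·3.2340 − 305.0 = 142.904.
Rounded: 143.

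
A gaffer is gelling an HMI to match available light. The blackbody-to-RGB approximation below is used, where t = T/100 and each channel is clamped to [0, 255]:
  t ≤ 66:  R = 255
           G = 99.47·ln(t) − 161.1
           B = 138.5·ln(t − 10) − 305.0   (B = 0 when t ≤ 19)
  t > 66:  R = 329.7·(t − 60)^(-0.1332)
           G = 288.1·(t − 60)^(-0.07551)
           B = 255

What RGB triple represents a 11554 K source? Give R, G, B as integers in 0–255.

R=193, G=213, B=255

t = 11554/100 = 115.54; the t > 66 branch applies.
R = 329.7·(115.54 − 60)^(-0.1332) = 329.7·55.54^(-0.1332) = 329.7·0.58562 = 193.080.
G = 288.1·(115.54 − 60)^(-0.07551) = 288.1·55.54^(-0.07551) = 288.1·0.73835 = 212.720.
B = 255 by definition for t > 66.
Rounded: (193, 213, 255).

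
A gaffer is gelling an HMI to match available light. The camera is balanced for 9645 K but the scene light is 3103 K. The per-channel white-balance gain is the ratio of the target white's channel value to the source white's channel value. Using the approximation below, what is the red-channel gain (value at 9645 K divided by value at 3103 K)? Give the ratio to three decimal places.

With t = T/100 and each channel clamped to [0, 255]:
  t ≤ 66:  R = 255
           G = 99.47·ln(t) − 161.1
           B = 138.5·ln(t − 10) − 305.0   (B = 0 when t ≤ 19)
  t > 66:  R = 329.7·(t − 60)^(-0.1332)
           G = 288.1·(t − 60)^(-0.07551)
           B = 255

At 3103 K (t = 31.03):
  R = 255 by definition for t ≤ 66.
At 9645 K (t = 96.45):
  R = 329.7·(96.45 − 60)^(-0.1332) = 329.7·36.45^(-0.1332) = 329.7·0.61942 = 204.221.
Gain = 204.221 / 255.000 = 0.8009 → 0.801.

0.801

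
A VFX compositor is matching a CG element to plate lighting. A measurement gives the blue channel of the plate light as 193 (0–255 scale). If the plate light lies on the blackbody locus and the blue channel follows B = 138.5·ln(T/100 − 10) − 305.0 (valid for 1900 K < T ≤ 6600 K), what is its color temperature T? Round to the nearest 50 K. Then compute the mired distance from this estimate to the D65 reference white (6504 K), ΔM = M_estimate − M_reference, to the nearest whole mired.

ln(t − 10) = (193 + 305.0) / 138.5 = 3.5957.
t − 10 = e^3.5957 = 36.440, so t = 46.440.
T = 100·t = 4644 K → 4650 K to the nearest 50 K.
M_estimate = 10⁶/4650 = 215.05; M_reference = 10⁶/6504 = 153.75.
ΔM = 215.05 − 153.75 = 61.30 → +61 mireds.

+61 mireds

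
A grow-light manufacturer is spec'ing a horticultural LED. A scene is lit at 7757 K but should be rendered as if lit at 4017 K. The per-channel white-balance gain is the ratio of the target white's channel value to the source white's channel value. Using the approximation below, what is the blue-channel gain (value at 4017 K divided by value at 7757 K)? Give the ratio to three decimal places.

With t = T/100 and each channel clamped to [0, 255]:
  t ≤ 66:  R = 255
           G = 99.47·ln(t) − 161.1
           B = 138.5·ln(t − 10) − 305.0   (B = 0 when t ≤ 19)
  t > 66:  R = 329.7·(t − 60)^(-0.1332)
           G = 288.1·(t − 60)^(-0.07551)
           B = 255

0.654

At 7757 K (t = 77.57):
  B = 255 by definition for t > 66.
At 4017 K (t = 40.17):
  B = 138.5·ln(40.17 − 10) − 305.0 = 138.5·ln 30.17 − 305.0 = 138.5·3.4068 − 305.0 = 166.848.
Gain = 166.848 / 255.000 = 0.6543 → 0.654.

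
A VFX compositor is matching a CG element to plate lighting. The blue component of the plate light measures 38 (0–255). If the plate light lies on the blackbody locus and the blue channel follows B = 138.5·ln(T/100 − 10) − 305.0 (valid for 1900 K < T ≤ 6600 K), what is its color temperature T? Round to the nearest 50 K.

2200 K

ln(t − 10) = (38 + 305.0) / 138.5 = 2.4765.
t − 10 = e^2.4765 = 11.900, so t = 21.900.
T = 100·t = 2190 K → 2200 K to the nearest 50 K.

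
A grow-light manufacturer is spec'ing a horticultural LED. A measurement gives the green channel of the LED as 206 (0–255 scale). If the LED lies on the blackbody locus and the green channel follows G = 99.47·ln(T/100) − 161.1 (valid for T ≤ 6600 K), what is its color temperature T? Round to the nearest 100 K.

ln t = (206 + 161.1) / 99.47 = 3.6906.
t = e^3.6906 = 40.067.
T = 100·t = 4007 K → 4000 K to the nearest 100 K.

4000 K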